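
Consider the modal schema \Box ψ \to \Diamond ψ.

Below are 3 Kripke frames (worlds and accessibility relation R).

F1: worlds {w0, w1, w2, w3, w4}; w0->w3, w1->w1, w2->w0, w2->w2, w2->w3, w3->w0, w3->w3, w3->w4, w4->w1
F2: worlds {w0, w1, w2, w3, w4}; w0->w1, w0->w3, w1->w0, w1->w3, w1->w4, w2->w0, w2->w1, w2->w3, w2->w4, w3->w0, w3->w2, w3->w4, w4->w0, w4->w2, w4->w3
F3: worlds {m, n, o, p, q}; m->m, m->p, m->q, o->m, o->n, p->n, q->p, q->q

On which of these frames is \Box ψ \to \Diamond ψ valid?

F1, F2

The schema corresponds to seriality: \forall x \exists y Rxy.
F1: holds.
F2: holds.
F3: fails — world n has no successor.
Valid on: F1, F2.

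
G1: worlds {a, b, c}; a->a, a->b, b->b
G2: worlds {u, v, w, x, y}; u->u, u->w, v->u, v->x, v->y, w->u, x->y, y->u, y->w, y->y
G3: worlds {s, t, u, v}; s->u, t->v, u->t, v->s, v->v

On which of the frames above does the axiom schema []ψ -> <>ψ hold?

G2, G3

The schema corresponds to seriality: forall x exists y Rxy.
G1: fails — world c has no successor.
G2: satisfies the condition.
G3: satisfies the condition.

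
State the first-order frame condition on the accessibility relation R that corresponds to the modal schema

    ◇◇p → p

∀x ∀y (xR²y → ∃w (y = w ∧ x = w))

This is a Sahlqvist (Geach-type) schema ◇^2□^0p → □^0◇^0p.
First-order correspondent: ∀x ∀y (xR²y → ∃w (y = w ∧ x = w)).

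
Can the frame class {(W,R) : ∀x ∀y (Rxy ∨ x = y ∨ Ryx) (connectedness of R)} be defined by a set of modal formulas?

If a class were modally definable it would be closed under disjoint unions (Goldblatt–Thomason).
Take 4 disjoint single-world reflexive frames: each is trivially connected, but their disjoint union has 4 worlds with no edge between distinct components, so it is not connected.
So the class is not modally definable.

Not definable by any modal formula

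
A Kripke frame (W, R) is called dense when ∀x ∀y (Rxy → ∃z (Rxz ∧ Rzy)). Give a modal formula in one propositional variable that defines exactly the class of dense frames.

This is density; the standard corresponding axiom is C4: □□s → □s.
Suppose □□s→□s is valid. Take Rxy and set V(s)={w : xR²w}. Then □□s at x, so □s at x, so s at y, i.e. ∃z(Rxz∧Rzy).

□□s → □s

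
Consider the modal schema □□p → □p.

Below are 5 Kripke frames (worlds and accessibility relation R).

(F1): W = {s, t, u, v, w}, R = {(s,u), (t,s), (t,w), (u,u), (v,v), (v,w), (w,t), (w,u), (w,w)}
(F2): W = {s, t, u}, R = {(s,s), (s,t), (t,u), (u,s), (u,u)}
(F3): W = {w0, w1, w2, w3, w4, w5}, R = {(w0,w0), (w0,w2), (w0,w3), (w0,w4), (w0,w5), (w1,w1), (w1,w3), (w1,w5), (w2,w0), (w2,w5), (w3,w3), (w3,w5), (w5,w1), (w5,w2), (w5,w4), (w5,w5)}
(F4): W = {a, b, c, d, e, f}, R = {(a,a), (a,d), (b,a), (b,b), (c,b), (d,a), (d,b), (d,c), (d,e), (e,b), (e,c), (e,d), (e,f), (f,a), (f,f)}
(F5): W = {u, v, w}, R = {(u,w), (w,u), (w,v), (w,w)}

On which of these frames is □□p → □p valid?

(F2), (F3), (F5)

Frame correspondent (Sahlqvist): ∀x ∀y (Rxy → ∃z (Rxz ∧ Rzy)) — i.e. density.
(F1): fails — Rts but no z with Rtz and Rzs.
(F2): satisfies the condition.
(F3): satisfies the condition.
(F4): fails — Red but no z with Rez and Rzd.
(F5): satisfies the condition.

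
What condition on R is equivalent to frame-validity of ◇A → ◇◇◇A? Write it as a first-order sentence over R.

∀x ∀y (xRy → ∃w (y = w ∧ xR³w))

This is a Sahlqvist (Geach-type) schema ◇^1□^0A → □^0◇^3A.
Minimal-valuation argument: fix x; take any y with xR^1y and any z with xR^0z. Set V(A) to the set of worlds R-reachable from y in exactly 0 steps. Then □^0A holds at y, so the antecedent holds at x; validity forces ◇^3A at z, giving a w with zR^3w and yR^0w.
First-order correspondent: ∀x ∀y (xRy → ∃w (y = w ∧ xR³w)).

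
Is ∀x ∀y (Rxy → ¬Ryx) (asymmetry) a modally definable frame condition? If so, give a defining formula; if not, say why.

Not modally definable

Any modally definable frame class is closed under surjective bounded morphisms.
The 5-cycle (worlds w0,w1,w2,w3,w4 with w0→w1→w2→w3→w4→w0) is asymmetric. Mapping every world to a single reflexive point • is a surjective bounded morphism, and the reflexive point is not asymmetric (R•• but asymmetry requires ¬R••).
So the class is not modally definable.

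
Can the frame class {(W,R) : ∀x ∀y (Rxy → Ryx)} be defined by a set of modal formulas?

The condition is symmetry. A defining modal formula is q → □◇q.

Yes, by q → □◇q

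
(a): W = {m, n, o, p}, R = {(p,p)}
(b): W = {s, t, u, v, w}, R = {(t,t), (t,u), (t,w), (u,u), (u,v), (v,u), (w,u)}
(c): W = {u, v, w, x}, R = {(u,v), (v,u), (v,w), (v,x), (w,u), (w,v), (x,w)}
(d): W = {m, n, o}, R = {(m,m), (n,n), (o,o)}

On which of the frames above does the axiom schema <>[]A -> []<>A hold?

Frame correspondent (Sahlqvist): forall x forall y forall z (Rxy & Rxz -> exists w (Ryw & Rzw)) — i.e. convergence.
(a): condition met.
(b): condition met.
(c): fails — Rvw and Rvx but w and x have no common successor.
(d): condition met.
Valid on: (a), (b), (d).

(a), (b), (d)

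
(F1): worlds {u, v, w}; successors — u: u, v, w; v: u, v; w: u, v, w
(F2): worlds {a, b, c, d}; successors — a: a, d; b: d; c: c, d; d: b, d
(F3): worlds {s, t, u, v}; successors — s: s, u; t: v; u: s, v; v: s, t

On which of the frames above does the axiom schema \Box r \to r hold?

(F1)

Frame correspondent (Sahlqvist): \forall x Rxx — i.e. reflexivity.
(F1): holds.
(F2): fails — world b does not see itself.
(F3): fails — world t does not see itself.
Valid on: (F1).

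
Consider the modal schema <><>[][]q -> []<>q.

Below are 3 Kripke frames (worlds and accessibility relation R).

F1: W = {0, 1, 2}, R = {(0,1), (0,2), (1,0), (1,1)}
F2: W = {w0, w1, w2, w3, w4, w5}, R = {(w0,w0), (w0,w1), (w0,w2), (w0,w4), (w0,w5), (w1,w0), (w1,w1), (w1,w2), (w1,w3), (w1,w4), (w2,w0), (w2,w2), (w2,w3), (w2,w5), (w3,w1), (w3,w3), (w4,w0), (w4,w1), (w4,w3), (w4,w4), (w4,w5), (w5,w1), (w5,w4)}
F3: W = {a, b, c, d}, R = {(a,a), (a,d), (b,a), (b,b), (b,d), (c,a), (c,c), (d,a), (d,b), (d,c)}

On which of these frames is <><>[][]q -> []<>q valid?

Frame correspondent (Sahlqvist): forall x forall y forall z ((x R^2 y & xRz) -> exists w (y R^2 w & zRw)) — i.e. a generalized confluence (Geach) condition.
F1: fails — 0R²0, 0R2 but no w with 0R²w and 2Rw.
F2: ✓.
F3: ✓.
Valid on: F2, F3.

F2, F3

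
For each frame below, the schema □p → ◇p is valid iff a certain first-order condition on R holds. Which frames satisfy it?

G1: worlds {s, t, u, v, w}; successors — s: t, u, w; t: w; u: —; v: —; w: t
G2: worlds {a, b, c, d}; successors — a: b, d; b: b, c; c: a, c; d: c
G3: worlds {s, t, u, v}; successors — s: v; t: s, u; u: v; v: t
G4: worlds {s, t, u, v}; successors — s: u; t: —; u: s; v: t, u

G2, G3

This is the axiom for seriality; its first-order frame correspondent is ∀x ∃y Rxy.
G1: fails — world u has no successor.
G2: condition met.
G3: condition met.
G4: fails — world t has no successor.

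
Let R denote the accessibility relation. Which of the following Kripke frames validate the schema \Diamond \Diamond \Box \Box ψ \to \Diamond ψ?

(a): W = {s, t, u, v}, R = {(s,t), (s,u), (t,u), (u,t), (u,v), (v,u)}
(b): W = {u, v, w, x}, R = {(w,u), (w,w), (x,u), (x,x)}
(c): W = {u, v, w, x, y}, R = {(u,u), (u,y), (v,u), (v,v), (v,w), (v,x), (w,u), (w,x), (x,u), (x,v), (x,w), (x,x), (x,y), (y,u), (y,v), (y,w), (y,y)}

The schema corresponds to a generalized confluence (Geach) condition: \forall x \forall y (x R^2 y \to \exists w (y R^2 w \wedge xRw)).
(a): fails — tR²t but no w with tR²w and tRw.
(b): fails — wR²u but no t with uR²t and wRt.
(c): condition met.
Valid on: (c).

(c)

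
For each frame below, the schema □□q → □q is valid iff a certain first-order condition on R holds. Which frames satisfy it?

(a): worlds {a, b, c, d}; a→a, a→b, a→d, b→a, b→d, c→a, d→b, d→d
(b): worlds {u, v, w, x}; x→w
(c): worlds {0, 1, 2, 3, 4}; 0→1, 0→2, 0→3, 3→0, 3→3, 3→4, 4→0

(a)

Frame correspondent (Sahlqvist): ∀x ∀y (Rxy → ∃z (Rxz ∧ Rzy)) — i.e. density.
(a): condition met.
(b): fails — Rxw but no z with Rxz and Rzw.
(c): fails — R02 but no z with R0z and Rz2.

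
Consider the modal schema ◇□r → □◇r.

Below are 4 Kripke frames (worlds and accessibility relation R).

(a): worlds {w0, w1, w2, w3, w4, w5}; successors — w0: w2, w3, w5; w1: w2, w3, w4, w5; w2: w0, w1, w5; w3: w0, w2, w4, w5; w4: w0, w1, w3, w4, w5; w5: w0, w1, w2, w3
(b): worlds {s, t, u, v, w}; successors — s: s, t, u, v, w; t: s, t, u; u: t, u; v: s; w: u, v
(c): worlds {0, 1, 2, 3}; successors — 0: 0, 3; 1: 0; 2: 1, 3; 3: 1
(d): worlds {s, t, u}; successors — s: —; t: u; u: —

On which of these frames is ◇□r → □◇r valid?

Frame correspondent (Sahlqvist): ∀x ∀y ∀z (Rxy ∧ Rxz → ∃w (Ryw ∧ Rzw)) — i.e. convergence.
(a): holds.
(b): fails — Rsv and Rsw but v and w have no common successor.
(c): fails — R00 and R03 but 0 and 3 have no common successor.
(d): fails — Rtu and Rtu but u and u have no common successor.
Valid on: (a).

(a)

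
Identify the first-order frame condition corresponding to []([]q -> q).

This is the T□ axiom.
Its frame correspondent is shift-reflexivity — forall x forall y (Rxy -> Ryy).

shift-reflexivity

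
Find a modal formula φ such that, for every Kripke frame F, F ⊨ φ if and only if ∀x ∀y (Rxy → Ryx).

p → □◇p

A defining formula is p → □◇p (the B axiom).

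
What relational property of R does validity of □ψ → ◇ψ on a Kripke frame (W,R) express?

This is the D axiom.
Its frame correspondent is seriality — ∀x ∃y Rxy.

seriality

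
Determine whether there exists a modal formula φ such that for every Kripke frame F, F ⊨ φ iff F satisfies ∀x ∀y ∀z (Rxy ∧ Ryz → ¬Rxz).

No

Any modally definable frame class is closed under surjective bounded morphisms.
The 3-cycle (worlds a,b,c with a→b→c→a) is intransitive. Mapping every world to a single reflexive point • is a surjective bounded morphism; the reflexive point is not intransitive (R••∧R•• but R••).
So no modal formula (or set of formulas) defines exactly the intransitive frames.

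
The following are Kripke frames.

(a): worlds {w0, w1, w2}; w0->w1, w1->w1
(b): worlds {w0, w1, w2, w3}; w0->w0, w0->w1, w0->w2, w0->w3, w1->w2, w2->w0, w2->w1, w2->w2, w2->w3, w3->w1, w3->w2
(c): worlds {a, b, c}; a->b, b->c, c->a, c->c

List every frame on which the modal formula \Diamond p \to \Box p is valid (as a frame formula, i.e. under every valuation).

This is the axiom for partial functionality; its first-order frame correspondent is \forall x \forall y \forall z (Rxy \wedge Rxz \to y = z).
(a): satisfies the condition.
(b): fails — w0 sees both w0 and w1.
(c): fails — c sees both a and c.

(a)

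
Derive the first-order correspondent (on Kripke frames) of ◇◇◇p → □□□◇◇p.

∀x ∀y ∀z ((xR³y ∧ xR³z) → ∃w (y = w ∧ zR²w))

This is a Sahlqvist (Geach-type) schema ◇^3□^0p → □^3◇^2p.
Minimal-valuation argument: fix x; take any y with xR^3y and any z with xR^3z. Set V(p) to the set of worlds R-reachable from y in exactly 0 steps. Then □^0p holds at y, so the antecedent holds at x; validity forces ◇^2p at z, giving a w with zR^2w and yR^0w.
First-order correspondent: ∀x ∀y ∀z ((xR³y ∧ xR³z) → ∃w (y = w ∧ zR²w)).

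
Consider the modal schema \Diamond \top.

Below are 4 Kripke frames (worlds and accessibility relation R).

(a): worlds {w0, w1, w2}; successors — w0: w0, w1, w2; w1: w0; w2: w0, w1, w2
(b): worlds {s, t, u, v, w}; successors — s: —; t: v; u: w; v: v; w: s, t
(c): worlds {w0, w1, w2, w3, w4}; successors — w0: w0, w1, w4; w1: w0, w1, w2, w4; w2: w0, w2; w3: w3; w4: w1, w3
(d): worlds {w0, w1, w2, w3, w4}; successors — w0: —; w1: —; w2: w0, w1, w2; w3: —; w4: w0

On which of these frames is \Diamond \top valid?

(a), (c)

The schema corresponds to seriality: \forall x \exists y Rxy.
(a): holds.
(b): fails — world s has no successor.
(c): holds.
(d): fails — world w0 has no successor.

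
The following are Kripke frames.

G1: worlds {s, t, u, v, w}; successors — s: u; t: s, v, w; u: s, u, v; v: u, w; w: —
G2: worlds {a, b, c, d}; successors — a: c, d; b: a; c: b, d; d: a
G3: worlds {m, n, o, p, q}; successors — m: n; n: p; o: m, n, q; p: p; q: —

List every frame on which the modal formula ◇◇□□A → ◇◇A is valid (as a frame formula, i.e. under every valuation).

Frame correspondent (Sahlqvist): ∀x ∀y (xR²y → ∃w (yR²w ∧ xR²w)) — i.e. a generalized confluence (Geach) condition.
G1: fails — tR²w but no w* with wR²w* and tR²w*.
G2: fails — bR²c but no w with cR²w and bR²w.
G3: condition met.

G3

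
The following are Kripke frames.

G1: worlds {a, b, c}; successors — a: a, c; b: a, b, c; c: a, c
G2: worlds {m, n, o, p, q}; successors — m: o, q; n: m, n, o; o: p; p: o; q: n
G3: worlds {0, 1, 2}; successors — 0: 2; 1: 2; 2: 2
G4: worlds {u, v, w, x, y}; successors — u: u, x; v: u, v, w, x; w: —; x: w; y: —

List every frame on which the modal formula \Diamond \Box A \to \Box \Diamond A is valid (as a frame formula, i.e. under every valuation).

The schema corresponds to convergence: \forall x \forall y \forall z (Rxy \wedge Rxz \to \exists w (Ryw \wedge Rzw)).
G1: ✓.
G2: fails — Rmo and Rmq but o and q have no common successor.
G3: ✓.
G4: fails — Ruu and Rux but u and x have no common successor.
Valid on: G1, G3.

G1, G3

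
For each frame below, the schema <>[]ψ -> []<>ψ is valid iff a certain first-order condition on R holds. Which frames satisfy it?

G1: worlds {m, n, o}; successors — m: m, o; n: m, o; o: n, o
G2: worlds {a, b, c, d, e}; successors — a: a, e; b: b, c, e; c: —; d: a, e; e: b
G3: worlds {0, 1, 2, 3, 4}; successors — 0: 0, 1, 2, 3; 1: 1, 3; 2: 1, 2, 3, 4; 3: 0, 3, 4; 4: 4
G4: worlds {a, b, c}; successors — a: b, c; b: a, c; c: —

G1

This is the axiom for convergence; its first-order frame correspondent is forall x forall y forall z (Rxy & Rxz -> exists w (Ryw & Rzw)).
G1: satisfies the condition.
G2: fails — Rae and Raa but e and a have no common successor.
G3: fails — R21 and R24 but 1 and 4 have no common successor.
G4: fails — Rac and Rac but c and c have no common successor.
Valid on: G1.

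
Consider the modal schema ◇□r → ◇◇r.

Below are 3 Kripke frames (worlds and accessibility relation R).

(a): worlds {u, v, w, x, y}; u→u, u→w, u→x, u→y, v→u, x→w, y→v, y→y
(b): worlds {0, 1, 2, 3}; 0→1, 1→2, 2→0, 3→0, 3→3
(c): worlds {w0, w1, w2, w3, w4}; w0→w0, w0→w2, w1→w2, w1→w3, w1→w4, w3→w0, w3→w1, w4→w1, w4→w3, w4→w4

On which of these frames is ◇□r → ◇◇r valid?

(b)

This is the axiom for a generalized confluence (Geach) condition; its first-order frame correspondent is ∀x ∀y (xRy → ∃w (yRw ∧ xR²w)).
(a): fails — uRw but no t with wRt and uR²t.
(b): satisfies the condition.
(c): fails — w0Rw2 but no w with w2Rw and w0R²w.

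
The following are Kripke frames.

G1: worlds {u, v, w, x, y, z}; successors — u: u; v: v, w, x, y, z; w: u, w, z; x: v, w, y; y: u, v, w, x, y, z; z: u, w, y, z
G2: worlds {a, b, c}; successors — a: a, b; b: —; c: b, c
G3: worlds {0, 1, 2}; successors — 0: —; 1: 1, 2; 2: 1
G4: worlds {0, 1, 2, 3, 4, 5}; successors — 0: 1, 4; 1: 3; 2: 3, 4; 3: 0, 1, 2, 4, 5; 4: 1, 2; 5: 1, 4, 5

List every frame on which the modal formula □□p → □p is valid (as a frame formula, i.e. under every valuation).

G1, G2, G3

The schema corresponds to density: ∀x ∀y (Rxy → ∃z (Rxz ∧ Rzy)).
G1: ✓.
G2: ✓.
G3: ✓.
G4: fails — R04 but no z with R0z and Rz4.
Valid on: G1, G2, G3.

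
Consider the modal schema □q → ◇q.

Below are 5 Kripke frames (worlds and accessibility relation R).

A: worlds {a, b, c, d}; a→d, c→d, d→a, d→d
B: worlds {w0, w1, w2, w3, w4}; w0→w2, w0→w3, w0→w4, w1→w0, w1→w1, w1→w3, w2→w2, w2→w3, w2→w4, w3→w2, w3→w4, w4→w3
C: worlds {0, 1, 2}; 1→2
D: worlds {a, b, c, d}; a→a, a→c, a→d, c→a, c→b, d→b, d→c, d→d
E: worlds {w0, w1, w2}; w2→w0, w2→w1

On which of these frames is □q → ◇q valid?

B

The schema corresponds to seriality: ∀x ∃y Rxy.
A: fails — world b has no successor.
B: condition met.
C: fails — world 0 has no successor.
D: fails — world b has no successor.
E: fails — world w0 has no successor.
Valid on: B.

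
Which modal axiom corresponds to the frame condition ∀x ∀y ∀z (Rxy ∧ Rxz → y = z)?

This is partial functionality; the standard corresponding axiom is CD: ◇q → □q.

◇q → □q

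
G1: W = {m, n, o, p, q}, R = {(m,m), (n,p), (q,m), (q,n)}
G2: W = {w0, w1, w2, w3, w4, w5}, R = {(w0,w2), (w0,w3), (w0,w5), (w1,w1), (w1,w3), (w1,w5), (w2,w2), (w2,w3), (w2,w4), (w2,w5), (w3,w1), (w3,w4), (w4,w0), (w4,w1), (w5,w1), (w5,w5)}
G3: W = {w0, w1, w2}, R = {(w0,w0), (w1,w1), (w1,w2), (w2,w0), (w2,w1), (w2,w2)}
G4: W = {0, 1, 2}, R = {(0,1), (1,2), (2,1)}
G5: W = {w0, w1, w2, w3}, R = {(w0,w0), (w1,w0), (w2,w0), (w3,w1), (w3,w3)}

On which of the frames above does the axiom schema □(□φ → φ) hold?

G3

Frame correspondent (Sahlqvist): ∀x ∀y (Rxy → Ryy) — i.e. shift-reflexivity.
G1: fails — Rnp but not Rpp.
G2: fails — Rw2w4 but not Rw4w4.
G3: satisfies the condition.
G4: fails — R12 but not R22.
G5: fails — Rw3w1 but not Rw1w1.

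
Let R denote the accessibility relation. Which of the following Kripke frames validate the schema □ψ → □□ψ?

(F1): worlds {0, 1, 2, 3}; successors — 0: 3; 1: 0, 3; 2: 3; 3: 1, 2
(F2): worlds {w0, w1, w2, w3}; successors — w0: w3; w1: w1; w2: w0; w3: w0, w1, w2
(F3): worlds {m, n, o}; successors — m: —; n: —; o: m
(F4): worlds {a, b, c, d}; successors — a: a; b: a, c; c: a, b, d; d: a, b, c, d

(F3)

This is the axiom for transitivity; its first-order frame correspondent is ∀x ∀y ∀z (Rxy ∧ Ryz → Rxz).
(F1): fails — R32 and R23 but not R33.
(F2): fails — Rw3w0 and Rw0w3 but not Rw3w3.
(F3): condition met.
(F4): fails — Rbc and Rcd but not Rbd.
Valid on: (F3).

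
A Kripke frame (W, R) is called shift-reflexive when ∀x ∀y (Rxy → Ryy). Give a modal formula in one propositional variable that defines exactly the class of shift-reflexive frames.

A defining formula is □(□r → r) (the T□ axiom).
Suppose □(□r→r) is valid. Take Rxy and set V(r)={w : Ryw}. Then at y, □r holds; since □(□r→r) at x, □r→r at y, so r at y, i.e. Ryy.

□(□r → r)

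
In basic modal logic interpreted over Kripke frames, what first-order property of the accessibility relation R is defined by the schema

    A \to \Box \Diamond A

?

Suppose A→□◇A is valid. Take Rxy and set V(A)={x}. Then A at x, so □◇A at x, so ◇A at y, so some z with Ryz has A; z=x, i.e. Ryx.
Conversely, on a frame with symmetry the schema holds at every world under every valuation.
So the correspondent is symmetry.

symmetry: \forall x \forall y (Rxy \to Ryx)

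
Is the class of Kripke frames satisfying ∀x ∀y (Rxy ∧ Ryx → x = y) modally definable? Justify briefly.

No

Any modally definable frame class is closed under surjective bounded morphisms.
The 8-cycle (worlds 0,1,2,3,4,5,6,7 with 0→1→2→3→4→5→6→7→0) is antisymmetric. Sending even-indexed worlds to a and odd-indexed worlds to b is a surjective bounded morphism onto the two-world frame with a↔b, which is not antisymmetric.
So the class is not modally definable.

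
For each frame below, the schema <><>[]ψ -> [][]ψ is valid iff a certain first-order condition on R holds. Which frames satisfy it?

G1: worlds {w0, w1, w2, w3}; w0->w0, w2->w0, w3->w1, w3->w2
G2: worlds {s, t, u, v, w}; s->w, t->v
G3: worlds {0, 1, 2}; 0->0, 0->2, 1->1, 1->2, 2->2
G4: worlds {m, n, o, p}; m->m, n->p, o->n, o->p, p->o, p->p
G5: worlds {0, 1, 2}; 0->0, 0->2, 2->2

G1, G2

The schema corresponds to a generalized confluence (Geach) condition: forall x forall y forall z ((x R^2 y & x R^2 z) -> exists w (yRw & z = w)).
G1: satisfies the condition.
G2: satisfies the condition.
G3: fails — 0R²2, 0R²0 but no w with 2Rw and 0=w.
G4: fails — nR²o, nR²o but no w with oRw and o=w.
G5: fails — 0R²2, 0R²0 but no w with 2Rw and 0=w.
Valid on: G1, G2.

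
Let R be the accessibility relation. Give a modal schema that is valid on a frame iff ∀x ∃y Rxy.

□q → ◇q

A defining formula is □q → ◇q (the D axiom).
Suppose □q→◇q is valid. At any x set V(q)=W. Then □q at x, so ◇q at x, so x has a successor.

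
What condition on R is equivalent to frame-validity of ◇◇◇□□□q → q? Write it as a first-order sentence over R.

This is a Sahlqvist (Geach-type) schema ◇^3□^3q → □^0◇^0q.
Minimal-valuation argument: fix x; take any y with xR^3y and any z with xR^0z. Set V(q) to the set of worlds R-reachable from y in exactly 3 steps. Then □^3q holds at y, so the antecedent holds at x; validity forces ◇^0q at z, giving a w with zR^0w and yR^3w.
First-order correspondent: ∀x ∀y (xR³y → ∃w (yR³w ∧ x = w)).

∀x ∀y (xR³y → ∃w (yR³w ∧ x = w))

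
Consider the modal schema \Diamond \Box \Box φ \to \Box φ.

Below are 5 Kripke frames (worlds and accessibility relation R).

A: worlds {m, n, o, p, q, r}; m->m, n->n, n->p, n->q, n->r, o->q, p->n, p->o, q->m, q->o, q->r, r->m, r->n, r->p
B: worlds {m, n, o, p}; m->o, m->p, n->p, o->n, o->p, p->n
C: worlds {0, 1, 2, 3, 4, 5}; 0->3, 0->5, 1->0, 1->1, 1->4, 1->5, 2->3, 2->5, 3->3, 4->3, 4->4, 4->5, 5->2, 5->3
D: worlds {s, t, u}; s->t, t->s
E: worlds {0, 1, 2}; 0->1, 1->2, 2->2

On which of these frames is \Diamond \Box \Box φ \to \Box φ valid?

Frame correspondent (Sahlqvist): \forall x \forall y \forall z ((xRy \wedge xRz) \to \exists w (y R^2 w \wedge z = w)) — i.e. a generalized confluence (Geach) condition.
A: fails — nRq, nRr but no w with qR²w and r=w.
B: fails — mRo, mRo but no w with oR²w and o=w.
C: fails — 0R3, 0R5 but no w with 3R²w and 5=w.
D: ✓.
E: fails — 0R1, 0R1 but no w with 1R²w and 1=w.
Valid on: D.

D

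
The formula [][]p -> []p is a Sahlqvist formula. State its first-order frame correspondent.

density: forall x forall y (Rxy -> exists z (Rxz & Rzy))

Suppose □□p→□p is valid. Take Rxy and set V(p)={w : xR²w}. Then □□p at x, so □p at x, so p at y, i.e. ∃z(Rxz∧Rzy).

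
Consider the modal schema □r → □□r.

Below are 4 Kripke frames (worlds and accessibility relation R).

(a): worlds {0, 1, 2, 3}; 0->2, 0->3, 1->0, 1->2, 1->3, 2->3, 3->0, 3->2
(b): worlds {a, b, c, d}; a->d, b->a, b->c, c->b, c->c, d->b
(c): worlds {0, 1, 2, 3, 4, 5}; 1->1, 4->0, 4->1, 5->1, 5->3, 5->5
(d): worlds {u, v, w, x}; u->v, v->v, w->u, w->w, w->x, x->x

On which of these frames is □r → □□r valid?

(c)

This is the axiom for transitivity; its first-order frame correspondent is ∀x ∀y ∀z (Rxy ∧ Ryz → Rxz).
(a): fails — R32 and R23 but not R33.
(b): fails — Rbc and Rcb but not Rbb.
(c): condition met.
(d): fails — Rwu and Ruv but not Rwv.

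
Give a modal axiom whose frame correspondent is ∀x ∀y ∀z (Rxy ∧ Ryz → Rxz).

A defining formula is □r → □□r (the 4 axiom).
Suppose □r→□□r is valid. Take Rxy, Ryz and set V(r)={w : Rxw}. Then □r at x, so □□r at x, so □r at y, so r at z, i.e. Rxz.

□r → □□r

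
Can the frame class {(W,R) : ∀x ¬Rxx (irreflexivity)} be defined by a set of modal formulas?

Any modally definable frame class is closed under surjective bounded morphisms.
The 2-cycle (worlds 0,1 with 0→1→0) is irreflexive, and the map sending every world to a single reflexive point • is a surjective bounded morphism (forth: every edge maps to (•,•); back: every world has a successor). So any modal formula valid on the 2-cycle is also valid on the reflexive point, which is not irreflexive.
So the class is not modally definable.

Not modally definable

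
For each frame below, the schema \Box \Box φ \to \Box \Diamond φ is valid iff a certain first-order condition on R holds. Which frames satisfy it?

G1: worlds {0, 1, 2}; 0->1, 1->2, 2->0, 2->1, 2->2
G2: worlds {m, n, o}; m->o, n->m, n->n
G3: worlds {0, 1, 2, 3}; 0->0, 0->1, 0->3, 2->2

The schema corresponds to a generalized confluence (Geach) condition: \forall x \forall z (xRz \to \exists w (x R^2 w \wedge zRw)).
G1: condition met.
G2: fails — mRo but no w with mR²w and oRw.
G3: fails — 0R1 but no w with 0R²w and 1Rw.
Valid on: G1.

G1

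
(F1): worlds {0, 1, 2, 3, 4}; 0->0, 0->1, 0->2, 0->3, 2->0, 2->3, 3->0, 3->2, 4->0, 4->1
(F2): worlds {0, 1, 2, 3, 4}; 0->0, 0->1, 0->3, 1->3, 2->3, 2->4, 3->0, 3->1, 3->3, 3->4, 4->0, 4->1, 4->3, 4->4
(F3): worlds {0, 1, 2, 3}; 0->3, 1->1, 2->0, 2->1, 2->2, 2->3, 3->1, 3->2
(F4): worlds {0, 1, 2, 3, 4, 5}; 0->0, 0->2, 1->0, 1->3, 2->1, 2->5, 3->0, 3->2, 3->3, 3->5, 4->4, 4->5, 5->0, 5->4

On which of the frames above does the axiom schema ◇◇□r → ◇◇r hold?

The schema corresponds to a generalized confluence (Geach) condition: ∀x ∀y (xR²y → ∃w (yRw ∧ xR²w)).
(F1): fails — 0R²1 but no w with 1Rw and 0R²w.
(F2): satisfies the condition.
(F3): satisfies the condition.
(F4): satisfies the condition.
Valid on: (F2), (F3), (F4).

(F2), (F3), (F4)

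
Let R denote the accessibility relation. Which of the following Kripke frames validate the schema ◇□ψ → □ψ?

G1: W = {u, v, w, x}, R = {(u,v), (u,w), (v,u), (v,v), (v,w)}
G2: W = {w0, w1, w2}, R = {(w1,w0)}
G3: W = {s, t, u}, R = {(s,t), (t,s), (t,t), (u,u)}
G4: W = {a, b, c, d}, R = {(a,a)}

G4

Frame correspondent (Sahlqvist): ∀x ∀y ∀z (Rxy ∧ Rxz → Ryz) — i.e. the Euclidean property.
G1: fails — Ruw and Ruv but not Rwv.
G2: fails — Rw1w0 and Rw1w0 but not Rw0w0.
G3: fails — Rts and Rts but not Rss.
G4: condition met.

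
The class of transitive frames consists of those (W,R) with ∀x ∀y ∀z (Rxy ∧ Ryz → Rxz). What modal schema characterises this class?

A defining formula is □q → □□q (the 4 axiom).
Suppose □q→□□q is valid. Take Rxy, Ryz and set V(q)={w : Rxw}. Then □q at x, so □□q at x, so □q at y, so q at z, i.e. Rxz.

□q → □□q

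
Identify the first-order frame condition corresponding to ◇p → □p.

Suppose ◇p→□p is valid. Take Rxy, Rxz and set V(p)={y}. Then ◇p at x, so □p at x, so p at z, i.e. z=y.
The converse is a direct semantic check.
Frame condition: ∀x ∀y ∀z (Rxy ∧ Rxz → y = z).

partial functionality: ∀x ∀y ∀z (Rxy ∧ Rxz → y = z)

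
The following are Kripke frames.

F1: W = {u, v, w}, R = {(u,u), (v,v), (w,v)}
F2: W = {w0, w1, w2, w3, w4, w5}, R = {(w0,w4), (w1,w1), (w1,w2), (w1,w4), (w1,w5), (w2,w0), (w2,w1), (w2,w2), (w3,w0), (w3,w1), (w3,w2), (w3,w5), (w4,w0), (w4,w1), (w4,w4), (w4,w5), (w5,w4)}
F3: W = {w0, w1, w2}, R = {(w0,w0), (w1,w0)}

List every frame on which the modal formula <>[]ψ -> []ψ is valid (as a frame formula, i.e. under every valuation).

Frame correspondent (Sahlqvist): forall x forall y forall z (Rxy & Rxz -> Ryz) — i.e. the Euclidean property.
F1: holds.
F2: fails — Rw1w5 and Rw1w5 but not Rw5w5.
F3: holds.

F1, F3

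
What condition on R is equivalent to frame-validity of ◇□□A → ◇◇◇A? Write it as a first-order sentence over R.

∀x ∀y (xRy → ∃w (yR²w ∧ xR³w))

This is a Sahlqvist (Geach-type) schema ◇^1□^2A → □^0◇^3A.
Minimal-valuation argument: fix x; take any y with xR^1y and any z with xR^0z. Set V(A) to the set of worlds R-reachable from y in exactly 2 steps. Then □^2A holds at y, so the antecedent holds at x; validity forces ◇^3A at z, giving a w with zR^3w and yR^2w.
First-order correspondent: ∀x ∀y (xRy → ∃w (yR²w ∧ xR³w)).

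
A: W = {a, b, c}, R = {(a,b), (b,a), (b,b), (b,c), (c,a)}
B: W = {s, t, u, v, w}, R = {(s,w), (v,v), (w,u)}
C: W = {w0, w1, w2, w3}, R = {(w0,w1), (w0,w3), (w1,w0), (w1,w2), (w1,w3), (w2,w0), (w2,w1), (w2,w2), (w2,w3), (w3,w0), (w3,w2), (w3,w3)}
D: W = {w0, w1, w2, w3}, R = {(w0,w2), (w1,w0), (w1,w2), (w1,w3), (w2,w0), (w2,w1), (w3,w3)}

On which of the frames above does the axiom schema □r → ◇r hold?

A, C, D

This is the axiom for seriality; its first-order frame correspondent is ∀x ∃y Rxy.
A: satisfies the condition.
B: fails — world t has no successor.
C: satisfies the condition.
D: satisfies the condition.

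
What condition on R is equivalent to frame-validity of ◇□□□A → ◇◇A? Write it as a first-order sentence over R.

This is a Sahlqvist (Geach-type) schema ◇^1□^3A → □^0◇^2A.
First-order correspondent: ∀x ∀y (xRy → ∃w (yR³w ∧ xR²w)).

∀x ∀y (xRy → ∃w (yR³w ∧ xR²w))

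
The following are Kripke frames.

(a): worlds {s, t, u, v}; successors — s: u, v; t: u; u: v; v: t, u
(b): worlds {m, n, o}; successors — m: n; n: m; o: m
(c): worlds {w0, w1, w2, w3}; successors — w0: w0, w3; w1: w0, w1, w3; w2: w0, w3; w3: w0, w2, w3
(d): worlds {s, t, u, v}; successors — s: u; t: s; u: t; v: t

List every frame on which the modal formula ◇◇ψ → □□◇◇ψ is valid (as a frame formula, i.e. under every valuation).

(b)

Frame correspondent (Sahlqvist): ∀x ∀y ∀z ((xR²y ∧ xR²z) → ∃w (y = w ∧ zR²w)) — i.e. a generalized confluence (Geach) condition.
(a): fails — sR²t, sR²t but no w with t=w and tR²w.
(b): holds.
(c): fails — w1R²w1, w1R²w0 but no w with w1=w and w0R²w.
(d): fails — sR²t, sR²t but no w with t=w and tR²w.
Valid on: (b).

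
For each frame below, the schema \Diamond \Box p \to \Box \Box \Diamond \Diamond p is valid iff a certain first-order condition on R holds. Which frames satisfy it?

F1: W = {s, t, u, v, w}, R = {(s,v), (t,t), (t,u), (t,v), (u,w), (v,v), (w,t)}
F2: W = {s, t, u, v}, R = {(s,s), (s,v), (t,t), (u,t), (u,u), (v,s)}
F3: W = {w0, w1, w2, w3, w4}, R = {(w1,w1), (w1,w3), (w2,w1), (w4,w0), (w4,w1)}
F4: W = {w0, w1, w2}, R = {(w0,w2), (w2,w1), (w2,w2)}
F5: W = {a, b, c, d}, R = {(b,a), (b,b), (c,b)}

F2

Frame correspondent (Sahlqvist): \forall x \forall y \forall z ((xRy \wedge x R^2 z) \to \exists w (yRw \wedge z R^2 w)) — i.e. a generalized confluence (Geach) condition.
F1: fails — tRu, tR²u but no w* with uRw* and uR²w*.
F2: ✓.
F3: fails — w1Rw1, w1R²w3 but no w with w1Rw and w3R²w.
F4: fails — w0Rw2, w0R²w1 but no w with w2Rw and w1R²w.
F5: fails — bRa, bR²a but no w with aRw and aR²w.
Valid on: F2.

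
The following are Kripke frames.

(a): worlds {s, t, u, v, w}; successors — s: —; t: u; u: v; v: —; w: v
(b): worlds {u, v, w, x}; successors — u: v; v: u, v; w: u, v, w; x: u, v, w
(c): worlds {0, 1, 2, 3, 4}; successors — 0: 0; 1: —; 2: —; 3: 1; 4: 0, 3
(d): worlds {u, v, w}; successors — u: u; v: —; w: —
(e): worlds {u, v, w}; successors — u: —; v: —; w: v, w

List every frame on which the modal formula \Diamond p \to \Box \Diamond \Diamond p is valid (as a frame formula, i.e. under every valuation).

(d)

The schema corresponds to a generalized confluence (Geach) condition: \forall x \forall y \forall z ((xRy \wedge xRz) \to \exists w (y = w \wedge z R^2 w)).
(a): fails — tRu, tRu but no w* with u=w* and uR²w*.
(b): fails — wRw, wRu but no t with w=t and uR²t.
(c): fails — 3R1, 3R1 but no w with 1=w and 1R²w.
(d): satisfies the condition.
(e): fails — wRv, wRv but no t with v=t and vR²t.
Valid on: (d).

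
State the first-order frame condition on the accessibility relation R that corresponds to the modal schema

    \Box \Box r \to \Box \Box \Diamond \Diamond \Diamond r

\forall x \forall z (x R^2 z \to \exists w (x R^2 w \wedge z R^3 w))

This is a Sahlqvist (Geach-type) schema ◇^0□^2r → □^2◇^3r.
Minimal-valuation argument: fix x; take any y with xR^0y and any z with xR^2z. Set V(r) to the set of worlds R-reachable from y in exactly 2 steps. Then □^2r holds at y, so the antecedent holds at x; validity forces ◇^3r at z, giving a w with zR^3w and yR^2w.
First-order correspondent: \forall x \forall z (x R^2 z \to \exists w (x R^2 w \wedge z R^3 w)).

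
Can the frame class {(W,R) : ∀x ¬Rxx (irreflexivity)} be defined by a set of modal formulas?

Not modally definable

Modal frame validity is preserved under surjective bounded morphisms.
The 5-cycle (worlds a,b,c,d,e with a→b→c→d→e→a) is irreflexive, and the map sending every world to a single reflexive point • is a surjective bounded morphism (forth: every edge maps to (•,•); back: every world has a successor). So any modal formula valid on the 5-cycle is also valid on the reflexive point, which is not irreflexive.
So no modal formula (or set of formulas) defines exactly the irreflexive frames.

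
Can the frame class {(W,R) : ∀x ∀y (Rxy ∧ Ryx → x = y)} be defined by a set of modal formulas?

No

Any modally definable frame class is closed under surjective bounded morphisms.
The 8-cycle (worlds s,t,u,v,w,x,y,z with s→t→u→v→w→x→y→z→s) is antisymmetric. Sending even-indexed worlds to • and odd-indexed worlds to ∘ is a surjective bounded morphism onto the two-world frame with •↔∘, which is not antisymmetric.
So the class is not modally definable.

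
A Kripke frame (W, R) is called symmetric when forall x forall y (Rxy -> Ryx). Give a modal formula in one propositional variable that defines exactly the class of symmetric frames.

s → □◇s

The condition is symmetry. The B schema s → □◇s defines it.
Suppose s→□◇s is valid. Take Rxy and set V(s)={x}. Then s at x, so □◇s at x, so ◇s at y, so some z with Ryz has s; z=x, i.e. Ryx.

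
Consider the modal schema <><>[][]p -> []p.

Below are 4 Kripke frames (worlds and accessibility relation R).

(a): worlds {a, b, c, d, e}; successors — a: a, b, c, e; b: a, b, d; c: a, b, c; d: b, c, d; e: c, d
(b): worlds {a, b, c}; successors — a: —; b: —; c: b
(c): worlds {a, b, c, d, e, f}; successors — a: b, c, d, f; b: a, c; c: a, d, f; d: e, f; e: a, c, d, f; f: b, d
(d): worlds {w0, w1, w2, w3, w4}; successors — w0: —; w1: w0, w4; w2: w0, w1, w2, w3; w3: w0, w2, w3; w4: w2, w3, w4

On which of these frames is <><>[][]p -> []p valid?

The schema corresponds to a generalized confluence (Geach) condition: forall x forall y forall z ((x R^2 y & xRz) -> exists w (y R^2 w & z = w)).
(a): fails — aR²d, aRe but no w with dR²w and e=w.
(b): holds.
(c): fails — aR²f, aRb but no w with fR²w and b=w.
(d): fails — w1R²w3, w1Rw4 but no w with w3R²w and w4=w.
Valid on: (b).

(b)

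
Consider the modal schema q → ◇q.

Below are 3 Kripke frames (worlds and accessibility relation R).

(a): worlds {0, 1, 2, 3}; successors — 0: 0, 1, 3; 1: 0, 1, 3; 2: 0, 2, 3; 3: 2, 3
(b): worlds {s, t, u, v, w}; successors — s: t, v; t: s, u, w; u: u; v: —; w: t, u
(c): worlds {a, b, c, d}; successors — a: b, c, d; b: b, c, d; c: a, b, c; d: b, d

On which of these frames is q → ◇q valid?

Frame correspondent (Sahlqvist): ∀x Rxx — i.e. reflexivity.
(a): ✓.
(b): fails — world s does not see itself.
(c): fails — world a does not see itself.

(a)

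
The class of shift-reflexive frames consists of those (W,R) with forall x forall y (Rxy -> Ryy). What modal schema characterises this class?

□(□s → s)

A defining formula is □(□s → s) (the T□ axiom).
Suppose □(□s→s) is valid. Take Rxy and set V(s)={w : Ryw}. Then at y, □s holds; since □(□s→s) at x, □s→s at y, so s at y, i.e. Ryy.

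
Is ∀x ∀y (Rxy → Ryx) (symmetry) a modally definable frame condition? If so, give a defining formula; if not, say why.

The condition is symmetry. A defining modal formula is r → □◇r.
Suppose r→□◇r is valid. Take Rxy and set V(r)={x}. Then r at x, so □◇r at x, so ◇r at y, so some z with Ryz has r; z=x, i.e. Ryx.

Yes — defined by r → □◇r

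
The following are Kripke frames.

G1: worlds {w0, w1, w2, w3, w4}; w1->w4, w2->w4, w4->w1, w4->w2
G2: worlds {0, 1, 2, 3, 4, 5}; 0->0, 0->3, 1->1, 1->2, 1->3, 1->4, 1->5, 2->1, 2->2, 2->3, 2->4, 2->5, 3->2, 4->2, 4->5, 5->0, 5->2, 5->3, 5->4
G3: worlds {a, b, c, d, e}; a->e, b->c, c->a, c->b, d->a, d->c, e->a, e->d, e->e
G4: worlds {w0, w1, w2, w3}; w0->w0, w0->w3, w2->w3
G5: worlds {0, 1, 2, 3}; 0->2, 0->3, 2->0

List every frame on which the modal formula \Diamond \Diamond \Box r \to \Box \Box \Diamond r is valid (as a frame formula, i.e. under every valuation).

G1

The schema corresponds to a generalized confluence (Geach) condition: \forall x \forall y \forall z ((x R^2 y \wedge x R^2 z) \to \exists w (yRw \wedge zRw)).
G1: ✓.
G2: fails — 0R²0, 0R²3 but no w with 0Rw and 3Rw.
G3: fails — aR²a, aR²d but no w with aRw and dRw.
G4: fails — w0R²w0, w0R²w3 but no w with w0Rw and w3Rw.
G5: fails — 2R²2, 2R²3 but no w with 2Rw and 3Rw.
Valid on: G1.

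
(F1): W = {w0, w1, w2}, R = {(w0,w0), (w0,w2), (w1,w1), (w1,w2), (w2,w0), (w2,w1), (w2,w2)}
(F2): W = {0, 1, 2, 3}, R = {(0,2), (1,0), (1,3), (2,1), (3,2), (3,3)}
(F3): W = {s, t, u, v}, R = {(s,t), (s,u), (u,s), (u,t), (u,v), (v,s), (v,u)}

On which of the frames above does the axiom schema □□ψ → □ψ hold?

(F1)

This is the axiom for density; its first-order frame correspondent is ∀x ∀y (Rxy → ∃z (Rxz ∧ Rzy)).
(F1): satisfies the condition.
(F2): fails — R10 but no z with R1z and Rz0.
(F3): fails — Ruv but no z with Ruz and Rzv.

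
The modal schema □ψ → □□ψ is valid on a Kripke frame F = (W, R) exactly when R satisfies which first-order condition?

transitivity

This schema is the 4 axiom.
It corresponds to transitivity: ∀x ∀y ∀z (Rxy ∧ Ryz → Rxz).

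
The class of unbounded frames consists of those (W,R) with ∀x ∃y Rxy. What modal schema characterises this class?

A defining formula is □r → ◇r (the D axiom).
Suppose □r→◇r is valid. At any x set V(r)=W. Then □r at x, so ◇r at x, so x has a successor.

□r → ◇r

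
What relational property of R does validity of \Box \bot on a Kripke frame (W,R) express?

emptiness of R: \forall x \forall y \neg Rxy

This schema is the Ver axiom.
It corresponds to emptiness of R: \forall x \forall y \neg Rxy.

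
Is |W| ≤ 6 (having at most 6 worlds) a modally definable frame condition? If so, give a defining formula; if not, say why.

If a class were modally definable it would be closed under disjoint unions (Goldblatt–Thomason).
Any modal formula valid on each of 7 disjoint one-world frames is valid on their disjoint union (validity is preserved under disjoint unions). Each one-world frame has |W|=1≤6, but the union has |W|=7.
So no modal formula (or set of formulas) defines exactly the |W|≤6 frames.

No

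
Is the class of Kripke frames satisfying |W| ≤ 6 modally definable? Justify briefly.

No

Any modally definable frame class is closed under disjoint unions.
Any modal formula valid on each of 7 disjoint one-world frames is valid on their disjoint union (validity is preserved under disjoint unions). Each one-world frame has |W|=1≤6, but the union has |W|=7.
Hence having at most 6 worlds is not modally definable.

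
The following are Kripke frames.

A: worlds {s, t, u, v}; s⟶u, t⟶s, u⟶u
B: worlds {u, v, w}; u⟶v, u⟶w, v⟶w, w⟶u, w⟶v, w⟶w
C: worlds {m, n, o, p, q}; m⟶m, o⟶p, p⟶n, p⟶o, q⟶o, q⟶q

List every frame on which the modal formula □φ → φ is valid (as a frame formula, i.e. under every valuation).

none

The schema corresponds to reflexivity: ∀x Rxx.
A: fails — world s does not see itself.
B: fails — world u does not see itself.
C: fails — world n does not see itself.
Valid on no frame.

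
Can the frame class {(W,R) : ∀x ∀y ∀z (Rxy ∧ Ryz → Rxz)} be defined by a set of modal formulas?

Yes — defined by □q → □□q

Yes: it is transitivity, defined by the 4 schema □q → □□q.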